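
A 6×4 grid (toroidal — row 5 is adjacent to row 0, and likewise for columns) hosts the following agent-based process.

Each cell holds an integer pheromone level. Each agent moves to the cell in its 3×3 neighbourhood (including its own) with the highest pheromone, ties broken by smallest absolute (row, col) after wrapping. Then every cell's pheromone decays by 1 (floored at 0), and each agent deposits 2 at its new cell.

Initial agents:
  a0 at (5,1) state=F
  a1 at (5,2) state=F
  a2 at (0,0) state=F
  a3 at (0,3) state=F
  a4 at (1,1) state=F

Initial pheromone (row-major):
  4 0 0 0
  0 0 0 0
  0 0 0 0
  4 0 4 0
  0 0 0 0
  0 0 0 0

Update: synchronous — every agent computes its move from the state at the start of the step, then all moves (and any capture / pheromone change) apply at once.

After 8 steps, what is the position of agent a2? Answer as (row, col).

t=1: a0@(0,0) a1@(0,1) a2@(0,0) a3@(0,0) a4@(0,0) | pheromone: 11 2 0 0 / 0 0 0 0 / 0 0 0 0 / 3 0 3 0 / 0 0 0 0 / 0 0 0 0
t=2: a0@(0,0) a1@(0,0) a2@(0,0) a3@(0,0) a4@(0,0) | pheromone: 20 1 0 0 / 0 0 0 0 / 0 0 0 0 / 2 0 2 0 / 0 0 0 0 / 0 0 0 0
t=3: a0@(0,0) a1@(0,0) a2@(0,0) a3@(0,0) a4@(0,0) | pheromone: 29 0 0 0 / 0 0 0 0 / 0 0 0 0 / 1 0 1 0 / 0 0 0 0 / 0 0 0 0
t=4: a0@(0,0) a1@(0,0) a2@(0,0) a3@(0,0) a4@(0,0) | pheromone: 38 0 0 0 / 0 0 0 0 / 0 0 0 0 / 0 0 0 0 / 0 0 0 0 / 0 0 0 0
t=5: a0@(0,0) a1@(0,0) a2@(0,0) a3@(0,0) a4@(0,0) | pheromone: 47 0 0 0 / 0 0 0 0 / 0 0 0 0 / 0 0 0 0 / 0 0 0 0 / 0 0 0 0
t=6: a0@(0,0) a1@(0,0) a2@(0,0) a3@(0,0) a4@(0,0) | pheromone: 56 0 0 0 / 0 0 0 0 / 0 0 0 0 / 0 0 0 0 / 0 0 0 0 / 0 0 0 0
t=7: a0@(0,0) a1@(0,0) a2@(0,0) a3@(0,0) a4@(0,0) | pheromone: 65 0 0 0 / 0 0 0 0 / 0 0 0 0 / 0 0 0 0 / 0 0 0 0 / 0 0 0 0
t=8: a0@(0,0) a1@(0,0) a2@(0,0) a3@(0,0) a4@(0,0) | pheromone: 74 0 0 0 / 0 0 0 0 / 0 0 0 0 / 0 0 0 0 / 0 0 0 0 / 0 0 0 0

(0, 0)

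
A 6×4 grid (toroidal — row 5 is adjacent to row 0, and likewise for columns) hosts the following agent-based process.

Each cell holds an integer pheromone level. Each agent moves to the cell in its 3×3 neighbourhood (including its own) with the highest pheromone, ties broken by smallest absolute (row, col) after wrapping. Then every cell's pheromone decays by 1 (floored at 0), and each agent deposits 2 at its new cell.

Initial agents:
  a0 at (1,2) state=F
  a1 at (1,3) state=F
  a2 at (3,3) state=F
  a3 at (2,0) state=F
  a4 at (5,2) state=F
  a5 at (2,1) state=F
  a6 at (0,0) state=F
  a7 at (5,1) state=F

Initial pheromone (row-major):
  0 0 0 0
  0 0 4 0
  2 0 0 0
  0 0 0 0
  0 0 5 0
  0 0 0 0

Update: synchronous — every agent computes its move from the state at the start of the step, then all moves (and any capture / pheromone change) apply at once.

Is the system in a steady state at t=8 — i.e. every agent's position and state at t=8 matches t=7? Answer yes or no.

yes

t=1: a0@(1,2) a1@(1,2) a2@(4,2) a3@(2,0) a4@(4,2) a5@(1,2) a6@(0,0) a7@(4,2) | pheromone: 2 0 0 0 / 0 0 9 0 / 3 0 0 0 / 0 0 0 0 / 0 0 10 0 / 0 0 0 0
t=2: a0@(1,2) a1@(1,2) a2@(4,2) a3@(2,0) a4@(4,2) a5@(1,2) a6@(0,0) a7@(4,2) | pheromone: 3 0 0 0 / 0 0 14 0 / 4 0 0 0 / 0 0 0 0 / 0 0 15 0 / 0 0 0 0
t=3: a0@(1,2) a1@(1,2) a2@(4,2) a3@(2,0) a4@(4,2) a5@(1,2) a6@(0,0) a7@(4,2) | pheromone: 4 0 0 0 / 0 0 19 0 / 5 0 0 0 / 0 0 0 0 / 0 0 20 0 / 0 0 0 0
t=4: a0@(1,2) a1@(1,2) a2@(4,2) a3@(2,0) a4@(4,2) a5@(1,2) a6@(0,0) a7@(4,2) | pheromone: 5 0 0 0 / 0 0 24 0 / 6 0 0 0 / 0 0 0 0 / 0 0 25 0 / 0 0 0 0
t=5: a0@(1,2) a1@(1,2) a2@(4,2) a3@(2,0) a4@(4,2) a5@(1,2) a6@(0,0) a7@(4,2) | pheromone: 6 0 0 0 / 0 0 29 0 / 7 0 0 0 / 0 0 0 0 / 0 0 30 0 / 0 0 0 0
t=6: a0@(1,2) a1@(1,2) a2@(4,2) a3@(2,0) a4@(4,2) a5@(1,2) a6@(0,0) a7@(4,2) | pheromone: 7 0 0 0 / 0 0 34 0 / 8 0 0 0 / 0 0 0 0 / 0 0 35 0 / 0 0 0 0
t=7: a0@(1,2) a1@(1,2) a2@(4,2) a3@(2,0) a4@(4,2) a5@(1,2) a6@(0,0) a7@(4,2) | pheromone: 8 0 0 0 / 0 0 39 0 / 9 0 0 0 / 0 0 0 0 / 0 0 40 0 / 0 0 0 0
t=8: a0@(1,2) a1@(1,2) a2@(4,2) a3@(2,0) a4@(4,2) a5@(1,2) a6@(0,0) a7@(4,2) | pheromone: 9 0 0 0 / 0 0 44 0 / 10 0 0 0 / 0 0 0 0 / 0 0 45 0 / 0 0 0 0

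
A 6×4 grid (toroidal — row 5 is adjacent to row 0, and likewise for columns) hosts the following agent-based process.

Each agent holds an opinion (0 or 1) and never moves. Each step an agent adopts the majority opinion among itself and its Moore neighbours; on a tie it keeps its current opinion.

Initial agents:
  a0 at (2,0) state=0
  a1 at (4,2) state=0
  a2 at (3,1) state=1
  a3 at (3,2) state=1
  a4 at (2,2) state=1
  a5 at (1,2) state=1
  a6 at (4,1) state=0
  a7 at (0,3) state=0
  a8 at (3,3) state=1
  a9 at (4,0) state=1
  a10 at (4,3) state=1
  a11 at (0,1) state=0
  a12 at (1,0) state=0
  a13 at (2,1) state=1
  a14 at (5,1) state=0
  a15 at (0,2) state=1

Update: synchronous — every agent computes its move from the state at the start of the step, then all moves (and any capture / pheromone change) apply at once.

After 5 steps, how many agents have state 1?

t=1: a0@(2,0):1 a1@(4,2):1 a2@(3,1):1 a3@(3,2):1 a4@(2,2):1 a5@(1,2):1 a6@(4,1):0 a7@(0,3):0 a8@(3,3):1 a9@(4,0):1 a10@(4,3):1 a11@(0,1):0 a12@(1,0):0 a13@(2,1):1 a14@(5,1):0 a15@(0,2):0
t=2: a0@(2,0):1 a1@(4,2):1 a2@(3,1):1 a3@(3,2):1 a4@(2,2):1 a5@(1,2):1 a6@(4,1):1 a7@(0,3):0 a8@(3,3):1 a9@(4,0):1 a10@(4,3):1 a11@(0,1):0 a12@(1,0):0 a13@(2,1):1 a14@(5,1):0 a15@(0,2):0
t=3: (unchanged — steady state)

11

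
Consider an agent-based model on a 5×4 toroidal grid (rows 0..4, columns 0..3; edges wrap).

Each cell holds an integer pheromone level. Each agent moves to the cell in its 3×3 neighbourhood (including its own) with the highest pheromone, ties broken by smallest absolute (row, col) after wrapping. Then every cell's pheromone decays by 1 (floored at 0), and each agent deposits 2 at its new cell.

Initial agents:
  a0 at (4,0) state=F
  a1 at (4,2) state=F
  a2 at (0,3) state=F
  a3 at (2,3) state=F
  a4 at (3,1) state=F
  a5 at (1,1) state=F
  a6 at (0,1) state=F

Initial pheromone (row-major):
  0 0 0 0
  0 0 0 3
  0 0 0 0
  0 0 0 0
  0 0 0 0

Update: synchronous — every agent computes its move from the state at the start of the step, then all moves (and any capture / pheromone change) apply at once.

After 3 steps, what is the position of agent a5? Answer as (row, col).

t=1: a0@(0,0) a1@(0,1) a2@(1,3) a3@(1,3) a4@(2,0) a5@(0,0) a6@(0,0) | pheromone: 6 2 0 0 / 0 0 0 6 / 2 0 0 0 / 0 0 0 0 / 0 0 0 0
t=2: a0@(0,0) a1@(0,0) a2@(0,0) a3@(0,0) a4@(1,3) a5@(0,0) a6@(0,0) | pheromone: 17 1 0 0 / 0 0 0 7 / 1 0 0 0 / 0 0 0 0 / 0 0 0 0
t=3: a0@(0,0) a1@(0,0) a2@(0,0) a3@(0,0) a4@(0,0) a5@(0,0) a6@(0,0) | pheromone: 30 0 0 0 / 0 0 0 6 / 0 0 0 0 / 0 0 0 0 / 0 0 0 0

(0, 0)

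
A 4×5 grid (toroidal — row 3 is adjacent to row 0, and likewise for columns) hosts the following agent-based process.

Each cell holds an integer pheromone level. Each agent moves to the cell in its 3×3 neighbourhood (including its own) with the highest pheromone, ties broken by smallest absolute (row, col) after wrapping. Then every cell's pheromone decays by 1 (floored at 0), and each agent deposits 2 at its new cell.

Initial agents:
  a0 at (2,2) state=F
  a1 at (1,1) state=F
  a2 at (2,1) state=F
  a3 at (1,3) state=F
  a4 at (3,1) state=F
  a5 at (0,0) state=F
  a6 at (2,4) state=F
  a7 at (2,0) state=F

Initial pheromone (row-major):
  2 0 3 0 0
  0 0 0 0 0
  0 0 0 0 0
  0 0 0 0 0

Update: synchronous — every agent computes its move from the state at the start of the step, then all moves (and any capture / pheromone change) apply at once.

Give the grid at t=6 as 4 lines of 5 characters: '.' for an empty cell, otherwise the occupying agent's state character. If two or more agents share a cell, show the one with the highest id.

t=1: a0@(1,1) a1@(0,2) a2@(1,0) a3@(0,2) a4@(0,2) a5@(0,0) a6@(1,0) a7@(1,0) | pheromone: 3 0 8 0 0 / 6 2 0 0 0 / 0 0 0 0 0 / 0 0 0 0 0
t=2: a0@(0,2) a1@(0,2) a2@(1,0) a3@(0,2) a4@(0,2) a5@(1,0) a6@(1,0) a7@(1,0) | pheromone: 2 0 15 0 0 / 13 1 0 0 0 / 0 0 0 0 0 / 0 0 0 0 0
t=3: a0@(0,2) a1@(0,2) a2@(1,0) a3@(0,2) a4@(0,2) a5@(1,0) a6@(1,0) a7@(1,0) | pheromone: 1 0 22 0 0 / 20 0 0 0 0 / 0 0 0 0 0 / 0 0 0 0 0
t=4: a0@(0,2) a1@(0,2) a2@(1,0) a3@(0,2) a4@(0,2) a5@(1,0) a6@(1,0) a7@(1,0) | pheromone: 0 0 29 0 0 / 27 0 0 0 0 / 0 0 0 0 0 / 0 0 0 0 0
t=5: a0@(0,2) a1@(0,2) a2@(1,0) a3@(0,2) a4@(0,2) a5@(1,0) a6@(1,0) a7@(1,0) | pheromone: 0 0 36 0 0 / 34 0 0 0 0 / 0 0 0 0 0 / 0 0 0 0 0
t=6: a0@(0,2) a1@(0,2) a2@(1,0) a3@(0,2) a4@(0,2) a5@(1,0) a6@(1,0) a7@(1,0) | pheromone: 0 0 43 0 0 / 41 0 0 0 0 / 0 0 0 0 0 / 0 0 0 0 0

..F..
F....
.....
.....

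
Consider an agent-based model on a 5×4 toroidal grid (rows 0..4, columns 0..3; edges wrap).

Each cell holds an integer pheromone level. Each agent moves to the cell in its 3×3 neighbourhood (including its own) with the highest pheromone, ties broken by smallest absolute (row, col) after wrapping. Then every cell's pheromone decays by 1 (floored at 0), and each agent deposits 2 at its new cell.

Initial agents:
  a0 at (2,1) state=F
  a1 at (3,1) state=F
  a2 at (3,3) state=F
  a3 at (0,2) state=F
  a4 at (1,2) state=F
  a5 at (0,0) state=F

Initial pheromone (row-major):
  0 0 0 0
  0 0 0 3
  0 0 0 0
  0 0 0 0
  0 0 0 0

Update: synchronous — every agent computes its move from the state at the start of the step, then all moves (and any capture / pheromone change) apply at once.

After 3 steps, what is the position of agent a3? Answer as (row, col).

t=1: a0@(1,0) a1@(2,0) a2@(2,0) a3@(1,3) a4@(1,3) a5@(1,3) | pheromone: 0 0 0 0 / 2 0 0 8 / 4 0 0 0 / 0 0 0 0 / 0 0 0 0
t=2: a0@(1,3) a1@(1,3) a2@(1,3) a3@(1,3) a4@(1,3) a5@(1,3) | pheromone: 0 0 0 0 / 1 0 0 19 / 3 0 0 0 / 0 0 0 0 / 0 0 0 0
t=3: a0@(1,3) a1@(1,3) a2@(1,3) a3@(1,3) a4@(1,3) a5@(1,3) | pheromone: 0 0 0 0 / 0 0 0 30 / 2 0 0 0 / 0 0 0 0 / 0 0 0 0

(1, 3)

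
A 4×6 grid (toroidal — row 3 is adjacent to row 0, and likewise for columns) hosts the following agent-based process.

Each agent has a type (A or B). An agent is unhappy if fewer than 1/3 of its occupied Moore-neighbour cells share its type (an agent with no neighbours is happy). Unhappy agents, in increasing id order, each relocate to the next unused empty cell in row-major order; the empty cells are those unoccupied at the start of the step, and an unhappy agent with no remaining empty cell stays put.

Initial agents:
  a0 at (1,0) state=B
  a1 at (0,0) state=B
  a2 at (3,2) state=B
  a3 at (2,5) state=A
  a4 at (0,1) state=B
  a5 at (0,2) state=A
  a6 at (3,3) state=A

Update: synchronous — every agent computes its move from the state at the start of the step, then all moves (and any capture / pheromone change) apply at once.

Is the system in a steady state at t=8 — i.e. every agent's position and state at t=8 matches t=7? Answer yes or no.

t=1: a0@(1,0):B a1@(0,0):B a2@(3,2):B a3@(0,3):A a4@(0,1):B a5@(0,2):A a6@(3,3):A
t=2: a0@(1,0):B a1@(0,0):B a2@(0,4):B a3@(0,3):A a4@(0,1):B a5@(0,2):A a6@(3,3):A
t=3: a0@(1,0):B a1@(0,0):B a2@(0,5):B a3@(0,3):A a4@(0,1):B a5@(0,2):A a6@(3,3):A
t=4: (unchanged — steady state)

yes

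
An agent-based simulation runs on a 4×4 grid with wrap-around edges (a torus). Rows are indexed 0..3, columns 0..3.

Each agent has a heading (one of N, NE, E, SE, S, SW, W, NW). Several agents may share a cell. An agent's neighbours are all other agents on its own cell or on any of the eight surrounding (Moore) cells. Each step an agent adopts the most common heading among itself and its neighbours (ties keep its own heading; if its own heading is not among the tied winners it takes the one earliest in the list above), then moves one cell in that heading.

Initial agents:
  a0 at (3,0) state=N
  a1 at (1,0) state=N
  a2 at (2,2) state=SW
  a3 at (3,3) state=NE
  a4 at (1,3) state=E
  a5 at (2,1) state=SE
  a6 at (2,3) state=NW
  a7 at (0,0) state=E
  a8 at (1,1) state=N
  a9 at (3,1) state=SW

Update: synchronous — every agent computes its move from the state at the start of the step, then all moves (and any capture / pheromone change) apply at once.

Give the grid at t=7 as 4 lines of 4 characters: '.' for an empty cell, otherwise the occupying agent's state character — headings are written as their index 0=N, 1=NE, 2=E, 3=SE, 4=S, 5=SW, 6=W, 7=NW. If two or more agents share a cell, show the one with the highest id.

0...
00..
00..
00.0

t=1: a0@(2,0):N a1@(0,0):N a2@(3,1):SW a3@(2,0):NE a4@(1,0):E a5@(1,1):N a6@(1,3):N a7@(3,0):N a8@(0,1):N a9@(0,0):SW
t=2: a0@(1,0):N a1@(3,0):N a2@(2,1):N a3@(1,0):N a4@(0,0):N a5@(0,1):N a6@(0,3):N a7@(2,0):N a8@(3,1):N a9@(3,0):N
t=3: a0@(0,0):N a1@(2,0):N a2@(1,1):N a3@(0,0):N a4@(3,0):N a5@(3,1):N a6@(3,3):N a7@(1,0):N a8@(2,1):N a9@(2,0):N
t=4: a0@(3,0):N a1@(1,0):N a2@(0,1):N a3@(3,0):N a4@(2,0):N a5@(2,1):N a6@(2,3):N a7@(0,0):N a8@(1,1):N a9@(1,0):N
t=5: a0@(2,0):N a1@(0,0):N a2@(3,1):N a3@(2,0):N a4@(1,0):N a5@(1,1):N a6@(1,3):N a7@(3,0):N a8@(0,1):N a9@(0,0):N
t=6: a0@(1,0):N a1@(3,0):N a2@(2,1):N a3@(1,0):N a4@(0,0):N a5@(0,1):N a6@(0,3):N a7@(2,0):N a8@(3,1):N a9@(3,0):N
t=7: a0@(0,0):N a1@(2,0):N a2@(1,1):N a3@(0,0):N a4@(3,0):N a5@(3,1):N a6@(3,3):N a7@(1,0):N a8@(2,1):N a9@(2,0):N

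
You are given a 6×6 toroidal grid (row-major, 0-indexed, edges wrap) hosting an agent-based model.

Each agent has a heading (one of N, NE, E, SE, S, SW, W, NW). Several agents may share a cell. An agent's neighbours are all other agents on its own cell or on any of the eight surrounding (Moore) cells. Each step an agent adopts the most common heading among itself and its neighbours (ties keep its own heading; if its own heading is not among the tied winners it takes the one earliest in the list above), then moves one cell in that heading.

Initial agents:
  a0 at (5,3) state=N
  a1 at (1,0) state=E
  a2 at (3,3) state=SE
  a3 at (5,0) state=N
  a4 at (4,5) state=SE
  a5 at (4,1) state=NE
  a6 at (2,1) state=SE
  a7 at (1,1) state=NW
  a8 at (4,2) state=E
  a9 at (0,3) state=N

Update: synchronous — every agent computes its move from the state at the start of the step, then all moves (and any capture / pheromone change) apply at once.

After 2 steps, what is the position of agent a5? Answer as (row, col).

(2, 3)

t=1: a0@(4,3):N a1@(1,1):E a2@(4,4):SE a3@(4,0):N a4@(5,0):SE a5@(3,2):NE a6@(3,2):SE a7@(0,0):NW a8@(4,3):E a9@(5,3):N
t=2: a0@(3,3):N a1@(1,2):E a2@(3,4):N a3@(3,0):N a4@(0,1):SE a5@(2,3):NE a6@(4,3):SE a7@(5,5):NW a8@(3,3):N a9@(4,3):N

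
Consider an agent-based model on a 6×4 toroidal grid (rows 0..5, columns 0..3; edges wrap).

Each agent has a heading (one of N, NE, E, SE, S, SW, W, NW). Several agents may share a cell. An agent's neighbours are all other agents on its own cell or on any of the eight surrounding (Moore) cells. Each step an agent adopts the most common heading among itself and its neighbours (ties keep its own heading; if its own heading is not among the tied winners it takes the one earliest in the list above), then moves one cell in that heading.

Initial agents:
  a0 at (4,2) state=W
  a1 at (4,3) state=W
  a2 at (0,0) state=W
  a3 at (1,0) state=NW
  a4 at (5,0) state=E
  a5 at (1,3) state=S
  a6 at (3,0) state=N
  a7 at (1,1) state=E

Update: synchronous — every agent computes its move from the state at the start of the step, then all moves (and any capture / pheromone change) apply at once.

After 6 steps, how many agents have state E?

t=1: a0@(4,1):W a1@(4,2):W a2@(0,1):E a3@(0,3):NW a4@(5,3):W a5@(2,3):S a6@(2,0):N a7@(1,2):E
t=2: a0@(4,0):W a1@(4,1):W a2@(0,2):E a3@(5,2):NW a4@(5,2):W a5@(3,3):S a6@(1,0):N a7@(1,3):E
t=3: a0@(4,3):W a1@(4,0):W a2@(0,3):E a3@(5,1):W a4@(5,1):W a5@(4,3):S a6@(0,0):N a7@(1,0):E
t=4: a0@(4,2):W a1@(4,3):W a2@(0,0):E a3@(5,0):W a4@(5,0):W a5@(4,2):W a6@(0,1):E a7@(1,1):E
t=5: a0@(4,1):W a1@(4,2):W a2@(0,1):E a3@(5,3):W a4@(5,3):W a5@(4,1):W a6@(0,2):E a7@(1,2):E
t=6: a0@(4,0):W a1@(4,1):W a2@(0,2):E a3@(5,2):W a4@(5,2):W a5@(4,0):W a6@(0,3):E a7@(1,3):E

3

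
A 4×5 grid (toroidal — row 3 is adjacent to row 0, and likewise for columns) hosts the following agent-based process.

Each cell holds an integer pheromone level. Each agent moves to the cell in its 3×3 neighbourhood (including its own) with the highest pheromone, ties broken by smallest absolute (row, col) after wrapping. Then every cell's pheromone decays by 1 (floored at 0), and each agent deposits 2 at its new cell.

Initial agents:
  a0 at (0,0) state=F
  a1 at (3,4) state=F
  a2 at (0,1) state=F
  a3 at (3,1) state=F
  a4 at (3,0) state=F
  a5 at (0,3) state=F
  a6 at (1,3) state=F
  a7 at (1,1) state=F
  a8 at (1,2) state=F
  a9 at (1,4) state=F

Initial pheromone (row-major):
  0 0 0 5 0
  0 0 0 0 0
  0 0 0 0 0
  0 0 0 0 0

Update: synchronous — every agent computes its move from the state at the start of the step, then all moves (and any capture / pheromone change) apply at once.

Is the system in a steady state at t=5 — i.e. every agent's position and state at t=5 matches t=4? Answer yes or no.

t=1: a0@(0,0) a1@(0,3) a2@(0,0) a3@(0,0) a4@(0,0) a5@(0,3) a6@(0,3) a7@(0,0) a8@(0,3) a9@(0,3) | pheromone: 10 0 0 14 0 / 0 0 0 0 0 / 0 0 0 0 0 / 0 0 0 0 0
t=2: a0@(0,0) a1@(0,3) a2@(0,0) a3@(0,0) a4@(0,0) a5@(0,3) a6@(0,3) a7@(0,0) a8@(0,3) a9@(0,3) | pheromone: 19 0 0 23 0 / 0 0 0 0 0 / 0 0 0 0 0 / 0 0 0 0 0
t=3: a0@(0,0) a1@(0,3) a2@(0,0) a3@(0,0) a4@(0,0) a5@(0,3) a6@(0,3) a7@(0,0) a8@(0,3) a9@(0,3) | pheromone: 28 0 0 32 0 / 0 0 0 0 0 / 0 0 0 0 0 / 0 0 0 0 0
t=4: a0@(0,0) a1@(0,3) a2@(0,0) a3@(0,0) a4@(0,0) a5@(0,3) a6@(0,3) a7@(0,0) a8@(0,3) a9@(0,3) | pheromone: 37 0 0 41 0 / 0 0 0 0 0 / 0 0 0 0 0 / 0 0 0 0 0
t=5: a0@(0,0) a1@(0,3) a2@(0,0) a3@(0,0) a4@(0,0) a5@(0,3) a6@(0,3) a7@(0,0) a8@(0,3) a9@(0,3) | pheromone: 46 0 0 50 0 / 0 0 0 0 0 / 0 0 0 0 0 / 0 0 0 0 0

yes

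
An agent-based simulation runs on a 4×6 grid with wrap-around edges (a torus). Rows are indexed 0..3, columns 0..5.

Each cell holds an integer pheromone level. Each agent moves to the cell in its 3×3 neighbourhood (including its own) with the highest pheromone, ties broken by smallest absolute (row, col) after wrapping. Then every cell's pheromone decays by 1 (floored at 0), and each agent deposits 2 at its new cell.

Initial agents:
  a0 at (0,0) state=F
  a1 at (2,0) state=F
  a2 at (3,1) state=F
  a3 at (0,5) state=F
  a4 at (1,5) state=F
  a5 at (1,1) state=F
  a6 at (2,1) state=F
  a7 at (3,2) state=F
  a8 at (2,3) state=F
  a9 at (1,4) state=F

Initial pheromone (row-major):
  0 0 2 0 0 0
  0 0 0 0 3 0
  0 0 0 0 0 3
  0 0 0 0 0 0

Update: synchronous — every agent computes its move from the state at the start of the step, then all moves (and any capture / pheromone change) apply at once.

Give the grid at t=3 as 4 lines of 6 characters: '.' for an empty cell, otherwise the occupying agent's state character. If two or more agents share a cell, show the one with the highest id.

t=1: a0@(0,0) a1@(2,5) a2@(0,2) a3@(1,4) a4@(1,4) a5@(0,2) a6@(1,0) a7@(0,2) a8@(1,4) a9@(1,4) | pheromone: 2 0 7 0 0 0 / 2 0 0 0 10 0 / 0 0 0 0 0 4 / 0 0 0 0 0 0
t=2: a0@(0,0) a1@(1,4) a2@(0,2) a3@(1,4) a4@(1,4) a5@(0,2) a6@(2,5) a7@(0,2) a8@(1,4) a9@(1,4) | pheromone: 3 0 12 0 0 0 / 1 0 0 0 19 0 / 0 0 0 0 0 5 / 0 0 0 0 0 0
t=3: a0@(0,0) a1@(1,4) a2@(0,2) a3@(1,4) a4@(1,4) a5@(0,2) a6@(1,4) a7@(0,2) a8@(1,4) a9@(1,4) | pheromone: 4 0 17 0 0 0 / 0 0 0 0 30 0 / 0 0 0 0 0 4 / 0 0 0 0 0 0

F.F...
....F.
......
......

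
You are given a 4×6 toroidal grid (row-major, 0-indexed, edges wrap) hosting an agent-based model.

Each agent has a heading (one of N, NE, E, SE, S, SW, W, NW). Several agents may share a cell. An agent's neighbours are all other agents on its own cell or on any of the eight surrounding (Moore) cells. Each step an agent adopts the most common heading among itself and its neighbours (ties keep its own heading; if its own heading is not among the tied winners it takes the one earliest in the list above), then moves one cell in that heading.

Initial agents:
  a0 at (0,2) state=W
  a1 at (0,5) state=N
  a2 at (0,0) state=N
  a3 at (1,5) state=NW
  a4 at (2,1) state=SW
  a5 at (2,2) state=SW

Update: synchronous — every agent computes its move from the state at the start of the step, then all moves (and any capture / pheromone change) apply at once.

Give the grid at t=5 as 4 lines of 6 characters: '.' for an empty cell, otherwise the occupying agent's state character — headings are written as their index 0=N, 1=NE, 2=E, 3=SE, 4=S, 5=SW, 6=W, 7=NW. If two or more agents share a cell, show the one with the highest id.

.....0
......
0.....
0....0

t=1: a0@(0,1):W a1@(3,5):N a2@(3,0):N a3@(0,5):N a4@(3,0):SW a5@(3,1):SW
t=2: a0@(1,0):SW a1@(2,5):N a2@(2,0):N a3@(3,5):N a4@(2,0):N a5@(0,0):SW
t=3: a0@(0,0):N a1@(1,5):N a2@(1,0):N a3@(2,5):N a4@(1,0):N a5@(1,5):SW
t=4: a0@(3,0):N a1@(0,5):N a2@(0,0):N a3@(1,5):N a4@(0,0):N a5@(0,5):N
t=5: a0@(2,0):N a1@(3,5):N a2@(3,0):N a3@(0,5):N a4@(3,0):N a5@(3,5):N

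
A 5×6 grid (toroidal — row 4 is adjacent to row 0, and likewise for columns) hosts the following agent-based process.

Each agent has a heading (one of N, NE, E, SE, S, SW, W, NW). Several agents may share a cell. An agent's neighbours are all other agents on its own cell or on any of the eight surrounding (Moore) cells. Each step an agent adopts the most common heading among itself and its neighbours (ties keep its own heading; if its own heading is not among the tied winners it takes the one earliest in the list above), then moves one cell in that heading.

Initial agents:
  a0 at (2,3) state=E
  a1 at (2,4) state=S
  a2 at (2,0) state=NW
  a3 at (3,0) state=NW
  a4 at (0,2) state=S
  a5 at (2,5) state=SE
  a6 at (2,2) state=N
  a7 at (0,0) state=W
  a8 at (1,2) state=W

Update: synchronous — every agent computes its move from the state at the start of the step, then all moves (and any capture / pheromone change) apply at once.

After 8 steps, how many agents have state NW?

t=1: a0@(2,4):E a1@(3,4):S a2@(1,5):NW a3@(2,5):NW a4@(1,2):S a5@(1,4):NW a6@(1,2):N a7@(0,5):W a8@(1,1):W
t=2: a0@(1,3):NW a1@(4,4):S a2@(0,4):NW a3@(1,4):NW a4@(2,2):S a5@(0,3):NW a6@(0,2):N a7@(4,4):NW a8@(1,0):W
t=3: a0@(0,2):NW a1@(3,3):NW a2@(4,3):NW a3@(0,3):NW a4@(3,2):S a5@(4,2):NW a6@(4,1):NW a7@(3,3):NW a8@(1,5):W
t=4: a0@(4,1):NW a1@(2,2):NW a2@(3,2):NW a3@(4,2):NW a4@(2,1):NW a5@(3,1):NW a6@(3,0):NW a7@(2,2):NW a8@(1,4):W
t=5: a0@(3,0):NW a1@(1,1):NW a2@(2,1):NW a3@(3,1):NW a4@(1,0):NW a5@(2,0):NW a6@(2,5):NW a7@(1,1):NW a8@(1,3):W
t=6: a0@(2,5):NW a1@(0,0):NW a2@(1,0):NW a3@(2,0):NW a4@(0,5):NW a5@(1,5):NW a6@(1,4):NW a7@(0,0):NW a8@(1,2):W
t=7: a0@(1,4):NW a1@(4,5):NW a2@(0,5):NW a3@(1,5):NW a4@(4,4):NW a5@(0,4):NW a6@(0,3):NW a7@(4,5):NW a8@(1,1):W
t=8: a0@(0,3):NW a1@(3,4):NW a2@(4,4):NW a3@(0,4):NW a4@(3,3):NW a5@(4,3):NW a6@(4,2):NW a7@(3,4):NW a8@(1,0):W

8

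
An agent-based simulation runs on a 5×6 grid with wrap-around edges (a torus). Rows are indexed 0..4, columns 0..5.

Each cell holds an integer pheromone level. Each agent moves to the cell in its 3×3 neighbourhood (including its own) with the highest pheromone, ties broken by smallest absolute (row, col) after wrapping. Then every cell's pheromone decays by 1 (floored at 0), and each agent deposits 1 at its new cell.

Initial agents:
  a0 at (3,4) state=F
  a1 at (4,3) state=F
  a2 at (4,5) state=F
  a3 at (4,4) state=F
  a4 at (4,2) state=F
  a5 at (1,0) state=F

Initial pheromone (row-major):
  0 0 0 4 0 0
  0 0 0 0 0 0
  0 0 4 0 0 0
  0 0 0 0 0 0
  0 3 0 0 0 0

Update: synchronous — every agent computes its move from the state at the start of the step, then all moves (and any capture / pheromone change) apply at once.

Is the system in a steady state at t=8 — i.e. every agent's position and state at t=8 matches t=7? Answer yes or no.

t=1: a0@(2,3) a1@(0,3) a2@(0,0) a3@(0,3) a4@(0,3) a5@(0,0) | pheromone: 2 0 0 6 0 0 / 0 0 0 0 0 0 / 0 0 3 1 0 0 / 0 0 0 0 0 0 / 0 2 0 0 0 0
t=2: a0@(2,2) a1@(0,3) a2@(0,0) a3@(0,3) a4@(0,3) a5@(0,0) | pheromone: 3 0 0 8 0 0 / 0 0 0 0 0 0 / 0 0 3 0 0 0 / 0 0 0 0 0 0 / 0 1 0 0 0 0
t=3: a0@(2,2) a1@(0,3) a2@(0,0) a3@(0,3) a4@(0,3) a5@(0,0) | pheromone: 4 0 0 10 0 0 / 0 0 0 0 0 0 / 0 0 3 0 0 0 / 0 0 0 0 0 0 / 0 0 0 0 0 0
t=4: a0@(2,2) a1@(0,3) a2@(0,0) a3@(0,3) a4@(0,3) a5@(0,0) | pheromone: 5 0 0 12 0 0 / 0 0 0 0 0 0 / 0 0 3 0 0 0 / 0 0 0 0 0 0 / 0 0 0 0 0 0
t=5: a0@(2,2) a1@(0,3) a2@(0,0) a3@(0,3) a4@(0,3) a5@(0,0) | pheromone: 6 0 0 14 0 0 / 0 0 0 0 0 0 / 0 0 3 0 0 0 / 0 0 0 0 0 0 / 0 0 0 0 0 0
t=6: a0@(2,2) a1@(0,3) a2@(0,0) a3@(0,3) a4@(0,3) a5@(0,0) | pheromone: 7 0 0 16 0 0 / 0 0 0 0 0 0 / 0 0 3 0 0 0 / 0 0 0 0 0 0 / 0 0 0 0 0 0
t=7: a0@(2,2) a1@(0,3) a2@(0,0) a3@(0,3) a4@(0,3) a5@(0,0) | pheromone: 8 0 0 18 0 0 / 0 0 0 0 0 0 / 0 0 3 0 0 0 / 0 0 0 0 0 0 / 0 0 0 0 0 0
t=8: a0@(2,2) a1@(0,3) a2@(0,0) a3@(0,3) a4@(0,3) a5@(0,0) | pheromone: 9 0 0 20 0 0 / 0 0 0 0 0 0 / 0 0 3 0 0 0 / 0 0 0 0 0 0 / 0 0 0 0 0 0

yes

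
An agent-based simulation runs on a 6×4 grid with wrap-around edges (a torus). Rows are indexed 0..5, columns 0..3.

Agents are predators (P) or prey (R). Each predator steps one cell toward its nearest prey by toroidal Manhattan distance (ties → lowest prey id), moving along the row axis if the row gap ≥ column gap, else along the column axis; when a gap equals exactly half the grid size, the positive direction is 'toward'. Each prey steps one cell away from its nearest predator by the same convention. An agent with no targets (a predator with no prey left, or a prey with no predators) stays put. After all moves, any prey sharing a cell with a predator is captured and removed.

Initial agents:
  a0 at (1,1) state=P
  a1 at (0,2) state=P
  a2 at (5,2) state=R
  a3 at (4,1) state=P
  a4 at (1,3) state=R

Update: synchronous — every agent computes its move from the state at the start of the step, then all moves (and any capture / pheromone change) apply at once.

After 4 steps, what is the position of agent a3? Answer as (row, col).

t=1: a0@(1,2):P a1@(5,2):P a2@(4,2):R a3@(5,1):P
t=2: a0@(2,2):P a1@(4,2):P a2@(3,2):R a3@(4,1):P
t=3: a0@(3,2):P a1@(3,2):P a2@(4,2):R a3@(3,1):P
t=4: a0@(4,2):P a1@(4,2):P a2@(5,2):R a3@(4,1):P

(4, 1)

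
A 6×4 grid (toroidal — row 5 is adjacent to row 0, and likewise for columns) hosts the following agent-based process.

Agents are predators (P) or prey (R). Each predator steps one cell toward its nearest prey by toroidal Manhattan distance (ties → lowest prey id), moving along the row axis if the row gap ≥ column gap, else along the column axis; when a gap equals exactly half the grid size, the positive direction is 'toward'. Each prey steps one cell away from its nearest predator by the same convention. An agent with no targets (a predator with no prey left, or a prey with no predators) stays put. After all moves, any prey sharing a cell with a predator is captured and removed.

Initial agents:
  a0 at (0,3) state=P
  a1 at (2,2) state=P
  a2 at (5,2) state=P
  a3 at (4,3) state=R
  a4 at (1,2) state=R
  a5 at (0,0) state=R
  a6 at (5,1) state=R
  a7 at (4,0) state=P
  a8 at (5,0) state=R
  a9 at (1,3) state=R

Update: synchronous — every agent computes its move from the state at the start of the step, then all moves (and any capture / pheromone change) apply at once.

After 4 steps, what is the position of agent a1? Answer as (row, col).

(4, 2)

t=1: a0@(0,0):P a1@(1,2):P a2@(5,1):P a3@(4,2):R a4@(0,2):R a5@(0,1):R a6@(5,0):R a7@(4,3):P a9@(2,3):R
t=2: a0@(0,1):P a1@(0,2):P a2@(0,1):P a3@(4,1):R a4@(5,2):R a6@(4,0):R a7@(4,2):P a9@(3,3):R
t=3: a0@(5,1):P a1@(5,2):P a2@(5,1):P a3@(4,0):R a4@(4,2):R a6@(4,3):R a7@(4,1):P a9@(2,3):R
t=4: a0@(4,1):P a1@(4,2):P a2@(4,1):P a3@(4,3):R a4@(3,2):R a6@(3,3):R a7@(4,0):P a9@(1,3):R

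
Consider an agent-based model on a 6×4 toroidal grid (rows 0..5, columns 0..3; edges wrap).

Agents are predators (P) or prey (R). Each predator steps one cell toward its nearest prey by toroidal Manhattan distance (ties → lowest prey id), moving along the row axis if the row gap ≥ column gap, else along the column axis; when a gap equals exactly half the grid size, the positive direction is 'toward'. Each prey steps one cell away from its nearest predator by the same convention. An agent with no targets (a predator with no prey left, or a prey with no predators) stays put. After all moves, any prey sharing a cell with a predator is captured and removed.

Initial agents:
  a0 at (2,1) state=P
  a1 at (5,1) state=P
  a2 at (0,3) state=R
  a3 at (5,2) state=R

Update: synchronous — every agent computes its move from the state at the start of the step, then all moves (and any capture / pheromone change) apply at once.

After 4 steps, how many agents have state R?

2

t=1: a0@(1,1):P a1@(5,2):P a2@(0,2):R a3@(5,3):R
t=2: a0@(0,1):P a1@(0,2):P a2@(1,2):R a3@(5,0):R
t=3: a0@(1,1):P a1@(1,2):P a2@(2,2):R a3@(4,0):R
t=4: a0@(2,1):P a1@(2,2):P a2@(3,2):R a3@(3,0):R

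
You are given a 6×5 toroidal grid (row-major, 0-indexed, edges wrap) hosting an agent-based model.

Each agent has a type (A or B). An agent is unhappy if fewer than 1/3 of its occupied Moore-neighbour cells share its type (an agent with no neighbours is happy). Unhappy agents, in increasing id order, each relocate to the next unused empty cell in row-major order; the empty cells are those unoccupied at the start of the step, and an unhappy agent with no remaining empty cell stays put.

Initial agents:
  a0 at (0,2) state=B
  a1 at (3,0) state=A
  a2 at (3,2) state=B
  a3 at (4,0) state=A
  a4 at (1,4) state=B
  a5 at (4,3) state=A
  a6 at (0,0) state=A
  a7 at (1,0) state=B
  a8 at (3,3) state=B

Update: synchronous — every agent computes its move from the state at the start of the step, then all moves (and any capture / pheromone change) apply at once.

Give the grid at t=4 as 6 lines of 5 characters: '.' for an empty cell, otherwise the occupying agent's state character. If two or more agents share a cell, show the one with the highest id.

BAA..
B...B
.....
A.BB.
A....
.....

t=1: a0@(0,2):B a1@(3,0):A a2@(3,2):B a3@(4,0):A a4@(1,4):B a5@(0,1):A a6@(0,3):A a7@(1,0):B a8@(3,3):B
t=2: a0@(0,0):B a1@(3,0):A a2@(3,2):B a3@(4,0):A a4@(1,4):B a5@(0,4):A a6@(1,1):A a7@(1,0):B a8@(3,3):B
t=3: a0@(0,0):B a1@(3,0):A a2@(3,2):B a3@(4,0):A a4@(1,4):B a5@(0,1):A a6@(0,2):A a7@(1,0):B a8@(3,3):B
t=4: (unchanged — steady state)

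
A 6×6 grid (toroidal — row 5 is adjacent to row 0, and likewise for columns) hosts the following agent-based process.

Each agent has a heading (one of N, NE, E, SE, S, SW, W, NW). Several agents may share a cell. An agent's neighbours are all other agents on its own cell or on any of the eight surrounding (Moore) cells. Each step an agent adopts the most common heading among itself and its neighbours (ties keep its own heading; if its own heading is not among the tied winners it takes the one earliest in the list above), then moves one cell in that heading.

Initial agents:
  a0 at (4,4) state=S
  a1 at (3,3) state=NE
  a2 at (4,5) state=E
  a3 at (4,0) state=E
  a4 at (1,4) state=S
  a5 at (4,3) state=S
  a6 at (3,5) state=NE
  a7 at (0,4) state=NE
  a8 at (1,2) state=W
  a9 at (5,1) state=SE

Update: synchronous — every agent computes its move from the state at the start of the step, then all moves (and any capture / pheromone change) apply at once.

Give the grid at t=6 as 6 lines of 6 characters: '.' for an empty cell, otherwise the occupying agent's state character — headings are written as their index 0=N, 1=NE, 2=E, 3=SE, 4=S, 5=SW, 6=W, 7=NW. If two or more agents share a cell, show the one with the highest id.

......
......
......
...442
2..422
2.....

t=1: a0@(5,4):S a1@(4,3):S a2@(4,0):E a3@(4,1):E a4@(2,4):S a5@(5,3):S a6@(3,0):E a7@(5,5):NE a8@(1,1):W a9@(0,2):SE
t=2: a0@(0,4):S a1@(5,3):S a2@(4,1):E a3@(4,2):E a4@(3,4):S a5@(0,3):S a6@(3,1):E a7@(4,0):NE a8@(1,0):W a9@(1,3):SE
t=3: a0@(1,4):S a1@(0,3):S a2@(4,2):E a3@(4,3):E a4@(4,4):S a5@(1,3):S a6@(3,2):E a7@(4,1):E a8@(1,5):W a9@(2,3):S
t=4: a0@(2,4):S a1@(1,3):S a2@(4,3):E a3@(4,4):E a4@(5,4):S a5@(2,3):S a6@(3,3):E a7@(4,2):E a8@(1,4):W a9@(3,3):S
t=5: a0@(3,4):S a1@(2,3):S a2@(4,4):E a3@(4,5):E a4@(5,5):E a5@(3,3):S a6@(3,4):E a7@(4,3):E a8@(2,4):S a9@(3,4):E
t=6: a0@(3,5):E a1@(3,3):S a2@(4,5):E a3@(4,0):E a4@(5,0):E a5@(4,3):S a6@(3,5):E a7@(4,4):E a8@(3,4):S a9@(3,5):E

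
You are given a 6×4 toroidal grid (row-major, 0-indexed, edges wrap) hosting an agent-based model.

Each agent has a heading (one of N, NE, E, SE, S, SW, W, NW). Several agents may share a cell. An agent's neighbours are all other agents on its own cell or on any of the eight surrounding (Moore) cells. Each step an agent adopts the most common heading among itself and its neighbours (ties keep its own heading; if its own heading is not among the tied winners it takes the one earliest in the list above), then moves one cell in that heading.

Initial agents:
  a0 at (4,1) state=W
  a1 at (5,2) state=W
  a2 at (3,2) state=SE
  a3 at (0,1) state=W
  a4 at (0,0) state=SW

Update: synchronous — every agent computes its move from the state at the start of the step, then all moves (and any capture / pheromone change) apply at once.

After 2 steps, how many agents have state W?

3

t=1: a0@(4,0):W a1@(5,1):W a2@(4,3):SE a3@(0,0):W a4@(1,3):SW
t=2: a0@(4,3):W a1@(5,0):W a2@(5,0):SE a3@(0,3):W a4@(2,2):SW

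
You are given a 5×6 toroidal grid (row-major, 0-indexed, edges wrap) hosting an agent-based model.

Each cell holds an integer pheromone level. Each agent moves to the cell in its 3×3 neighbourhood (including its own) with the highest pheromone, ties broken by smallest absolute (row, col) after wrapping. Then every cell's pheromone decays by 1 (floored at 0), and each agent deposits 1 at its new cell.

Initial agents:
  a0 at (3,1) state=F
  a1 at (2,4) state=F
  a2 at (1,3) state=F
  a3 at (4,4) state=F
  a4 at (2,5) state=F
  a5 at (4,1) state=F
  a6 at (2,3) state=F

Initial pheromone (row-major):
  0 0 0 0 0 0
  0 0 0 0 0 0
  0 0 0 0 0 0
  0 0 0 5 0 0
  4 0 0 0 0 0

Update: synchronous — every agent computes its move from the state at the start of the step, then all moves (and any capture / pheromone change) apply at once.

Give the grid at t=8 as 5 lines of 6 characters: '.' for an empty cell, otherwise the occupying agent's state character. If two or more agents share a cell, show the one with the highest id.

t=1: a0@(4,0) a1@(3,3) a2@(0,2) a3@(3,3) a4@(1,0) a5@(4,0) a6@(3,3) | pheromone: 0 0 1 0 0 0 / 1 0 0 0 0 0 / 0 0 0 0 0 0 / 0 0 0 7 0 0 / 5 0 0 0 0 0
t=2: a0@(4,0) a1@(3,3) a2@(0,2) a3@(3,3) a4@(1,0) a5@(4,0) a6@(3,3) | pheromone: 0 0 1 0 0 0 / 1 0 0 0 0 0 / 0 0 0 0 0 0 / 0 0 0 9 0 0 / 6 0 0 0 0 0
t=3: a0@(4,0) a1@(3,3) a2@(0,2) a3@(3,3) a4@(1,0) a5@(4,0) a6@(3,3) | pheromone: 0 0 1 0 0 0 / 1 0 0 0 0 0 / 0 0 0 0 0 0 / 0 0 0 11 0 0 / 7 0 0 0 0 0
t=4: a0@(4,0) a1@(3,3) a2@(0,2) a3@(3,3) a4@(1,0) a5@(4,0) a6@(3,3) | pheromone: 0 0 1 0 0 0 / 1 0 0 0 0 0 / 0 0 0 0 0 0 / 0 0 0 13 0 0 / 8 0 0 0 0 0
t=5: a0@(4,0) a1@(3,3) a2@(0,2) a3@(3,3) a4@(1,0) a5@(4,0) a6@(3,3) | pheromone: 0 0 1 0 0 0 / 1 0 0 0 0 0 / 0 0 0 0 0 0 / 0 0 0 15 0 0 / 9 0 0 0 0 0
t=6: a0@(4,0) a1@(3,3) a2@(0,2) a3@(3,3) a4@(1,0) a5@(4,0) a6@(3,3) | pheromone: 0 0 1 0 0 0 / 1 0 0 0 0 0 / 0 0 0 0 0 0 / 0 0 0 17 0 0 / 10 0 0 0 0 0
t=7: a0@(4,0) a1@(3,3) a2@(0,2) a3@(3,3) a4@(1,0) a5@(4,0) a6@(3,3) | pheromone: 0 0 1 0 0 0 / 1 0 0 0 0 0 / 0 0 0 0 0 0 / 0 0 0 19 0 0 / 11 0 0 0 0 0
t=8: a0@(4,0) a1@(3,3) a2@(0,2) a3@(3,3) a4@(1,0) a5@(4,0) a6@(3,3) | pheromone: 0 0 1 0 0 0 / 1 0 0 0 0 0 / 0 0 0 0 0 0 / 0 0 0 21 0 0 / 12 0 0 0 0 0

..F...
F.....
......
...F..
F.....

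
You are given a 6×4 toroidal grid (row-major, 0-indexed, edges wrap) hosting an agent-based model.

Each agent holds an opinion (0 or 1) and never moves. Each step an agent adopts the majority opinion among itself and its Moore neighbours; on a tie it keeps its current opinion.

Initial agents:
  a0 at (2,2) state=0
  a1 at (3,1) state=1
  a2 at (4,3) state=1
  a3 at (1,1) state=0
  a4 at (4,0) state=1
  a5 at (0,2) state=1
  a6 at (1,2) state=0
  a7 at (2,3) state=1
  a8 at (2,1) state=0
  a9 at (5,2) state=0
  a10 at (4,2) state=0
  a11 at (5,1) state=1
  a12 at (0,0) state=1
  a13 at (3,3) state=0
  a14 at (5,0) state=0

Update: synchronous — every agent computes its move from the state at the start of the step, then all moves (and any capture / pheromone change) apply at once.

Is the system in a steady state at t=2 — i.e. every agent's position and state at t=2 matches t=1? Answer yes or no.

t=1: a0@(2,2):0 a1@(3,1):0 a2@(4,3):0 a3@(1,1):0 a4@(4,0):1 a5@(0,2):0 a6@(1,2):0 a7@(2,3):0 a8@(2,1):0 a9@(5,2):1 a10@(4,2):0 a11@(5,1):1 a12@(0,0):1 a13@(3,3):0 a14@(5,0):1
t=2: a0@(2,2):0 a1@(3,1):0 a2@(4,3):0 a3@(1,1):0 a4@(4,0):1 a5@(0,2):0 a6@(1,2):0 a7@(2,3):0 a8@(2,1):0 a9@(5,2):0 a10@(4,2):0 a11@(5,1):1 a12@(0,0):1 a13@(3,3):0 a14@(5,0):1

no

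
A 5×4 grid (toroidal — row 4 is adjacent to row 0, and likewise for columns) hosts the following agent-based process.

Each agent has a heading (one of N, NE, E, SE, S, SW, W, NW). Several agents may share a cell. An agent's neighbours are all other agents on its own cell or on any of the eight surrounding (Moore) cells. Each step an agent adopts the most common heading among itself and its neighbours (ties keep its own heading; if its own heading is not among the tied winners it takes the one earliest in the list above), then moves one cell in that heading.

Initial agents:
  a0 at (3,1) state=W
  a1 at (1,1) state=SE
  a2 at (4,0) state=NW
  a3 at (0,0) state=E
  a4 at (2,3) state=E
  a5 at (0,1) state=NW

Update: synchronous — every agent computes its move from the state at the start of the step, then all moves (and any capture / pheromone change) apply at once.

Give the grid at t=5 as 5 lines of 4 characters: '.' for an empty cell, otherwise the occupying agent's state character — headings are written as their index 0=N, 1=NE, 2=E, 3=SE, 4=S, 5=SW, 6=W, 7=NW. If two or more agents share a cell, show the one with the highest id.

7..7
....
....
....
7.77

t=1: a0@(3,0):W a1@(2,2):SE a2@(3,3):NW a3@(4,3):NW a4@(2,0):E a5@(4,0):NW
t=2: a0@(2,3):NW a1@(3,3):SE a2@(2,2):NW a3@(3,2):NW a4@(2,1):E a5@(3,3):NW
t=3: a0@(1,2):NW a1@(2,2):NW a2@(1,1):NW a3@(2,1):NW a4@(1,0):NW a5@(2,2):NW
t=4: a0@(0,1):NW a1@(1,1):NW a2@(0,0):NW a3@(1,0):NW a4@(0,3):NW a5@(1,1):NW
t=5: a0@(4,0):NW a1@(0,0):NW a2@(4,3):NW a3@(0,3):NW a4@(4,2):NW a5@(0,0):NW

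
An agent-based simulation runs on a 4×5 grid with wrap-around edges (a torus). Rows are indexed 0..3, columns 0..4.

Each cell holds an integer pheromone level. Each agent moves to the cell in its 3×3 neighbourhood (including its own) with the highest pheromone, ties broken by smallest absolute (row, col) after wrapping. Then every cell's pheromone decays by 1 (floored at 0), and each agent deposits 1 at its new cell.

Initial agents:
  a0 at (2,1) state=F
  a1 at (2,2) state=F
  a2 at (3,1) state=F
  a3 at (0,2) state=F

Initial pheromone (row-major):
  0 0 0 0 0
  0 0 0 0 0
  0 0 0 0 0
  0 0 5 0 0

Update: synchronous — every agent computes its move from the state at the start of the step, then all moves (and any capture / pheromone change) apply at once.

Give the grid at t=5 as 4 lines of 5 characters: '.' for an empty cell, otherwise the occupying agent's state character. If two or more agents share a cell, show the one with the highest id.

.....
.....
.....
..F..

t=1: a0@(3,2) a1@(3,2) a2@(3,2) a3@(3,2) | pheromone: 0 0 0 0 0 / 0 0 0 0 0 / 0 0 0 0 0 / 0 0 8 0 0
t=2: a0@(3,2) a1@(3,2) a2@(3,2) a3@(3,2) | pheromone: 0 0 0 0 0 / 0 0 0 0 0 / 0 0 0 0 0 / 0 0 11 0 0
t=3: a0@(3,2) a1@(3,2) a2@(3,2) a3@(3,2) | pheromone: 0 0 0 0 0 / 0 0 0 0 0 / 0 0 0 0 0 / 0 0 14 0 0
t=4: a0@(3,2) a1@(3,2) a2@(3,2) a3@(3,2) | pheromone: 0 0 0 0 0 / 0 0 0 0 0 / 0 0 0 0 0 / 0 0 17 0 0
t=5: a0@(3,2) a1@(3,2) a2@(3,2) a3@(3,2) | pheromone: 0 0 0 0 0 / 0 0 0 0 0 / 0 0 0 0 0 / 0 0 20 0 0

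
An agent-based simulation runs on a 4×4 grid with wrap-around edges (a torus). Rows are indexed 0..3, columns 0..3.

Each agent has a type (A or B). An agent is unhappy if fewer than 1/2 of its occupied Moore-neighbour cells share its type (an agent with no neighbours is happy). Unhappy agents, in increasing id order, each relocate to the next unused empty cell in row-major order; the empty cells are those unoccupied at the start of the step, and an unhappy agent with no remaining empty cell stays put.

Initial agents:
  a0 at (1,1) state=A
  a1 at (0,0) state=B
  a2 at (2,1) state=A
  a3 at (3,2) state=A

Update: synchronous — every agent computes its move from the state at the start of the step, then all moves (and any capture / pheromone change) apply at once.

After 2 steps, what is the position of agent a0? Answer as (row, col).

t=1: a0@(1,1):A a1@(0,1):B a2@(2,1):A a3@(3,2):A
t=2: a0@(1,1):A a1@(0,0):B a2@(2,1):A a3@(3,2):A

(1, 1)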